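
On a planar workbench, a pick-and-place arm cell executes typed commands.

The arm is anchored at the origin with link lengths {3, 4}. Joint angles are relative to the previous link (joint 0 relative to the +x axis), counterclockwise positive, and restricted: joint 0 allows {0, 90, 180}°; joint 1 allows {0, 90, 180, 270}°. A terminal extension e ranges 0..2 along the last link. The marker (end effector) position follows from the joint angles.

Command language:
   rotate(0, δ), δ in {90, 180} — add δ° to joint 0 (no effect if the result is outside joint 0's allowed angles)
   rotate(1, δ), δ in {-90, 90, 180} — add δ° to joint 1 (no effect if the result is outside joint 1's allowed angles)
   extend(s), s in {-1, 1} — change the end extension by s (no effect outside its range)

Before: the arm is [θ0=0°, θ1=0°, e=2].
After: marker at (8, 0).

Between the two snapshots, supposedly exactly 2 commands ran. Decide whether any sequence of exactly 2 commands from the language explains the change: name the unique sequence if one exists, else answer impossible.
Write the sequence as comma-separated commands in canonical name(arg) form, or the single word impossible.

extend(1), extend(-1)

key: order matters: swapping extend(1) and extend(-1) lands elsewhere
t0: [θ0=0°, θ1=0°, e=2]
step 1 (extend(1)): [θ0=0°, θ1=0°, e=2]
step 2 (extend(-1)): [θ0=0°, θ1=0°, e=1]
uniquely the one of 49 2-step routes that fits.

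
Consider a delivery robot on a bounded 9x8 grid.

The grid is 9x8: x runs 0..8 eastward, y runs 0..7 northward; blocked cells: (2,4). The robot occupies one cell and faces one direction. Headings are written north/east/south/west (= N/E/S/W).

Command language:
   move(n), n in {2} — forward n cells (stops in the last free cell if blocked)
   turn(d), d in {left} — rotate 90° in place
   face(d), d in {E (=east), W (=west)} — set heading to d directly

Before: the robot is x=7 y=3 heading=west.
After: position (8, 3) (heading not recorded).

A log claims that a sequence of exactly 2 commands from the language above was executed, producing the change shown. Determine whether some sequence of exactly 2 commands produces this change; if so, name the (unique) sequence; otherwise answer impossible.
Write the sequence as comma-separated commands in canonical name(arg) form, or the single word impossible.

face(E), move(2)

key: move(2) runs into the grid edge before its full distance
from: x=7 y=3 heading=west
[1] after face(E): x=7 y=3 heading=east
[2] after move(2): x=8 y=3 heading=east
no rival 2-sequence matches.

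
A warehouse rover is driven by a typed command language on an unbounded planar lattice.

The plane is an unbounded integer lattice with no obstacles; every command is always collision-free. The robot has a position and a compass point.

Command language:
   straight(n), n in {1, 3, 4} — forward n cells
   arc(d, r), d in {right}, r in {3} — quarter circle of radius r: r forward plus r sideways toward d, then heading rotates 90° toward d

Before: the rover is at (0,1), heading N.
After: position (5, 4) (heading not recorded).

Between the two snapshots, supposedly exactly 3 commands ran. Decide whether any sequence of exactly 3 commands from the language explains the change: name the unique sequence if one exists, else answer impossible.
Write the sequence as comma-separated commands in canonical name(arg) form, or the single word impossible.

arc(right, 3), straight(1), straight(1)

key: order matters: swapping arc(right, 3) and straight(1) lands elsewhere
start: at (0,1), heading N
1. arc(right, 3) → at (3,4), heading E
2. straight(1) → at (4,4), heading E
3. straight(1) → at (5,4), heading E
no rival 3-sequence matches.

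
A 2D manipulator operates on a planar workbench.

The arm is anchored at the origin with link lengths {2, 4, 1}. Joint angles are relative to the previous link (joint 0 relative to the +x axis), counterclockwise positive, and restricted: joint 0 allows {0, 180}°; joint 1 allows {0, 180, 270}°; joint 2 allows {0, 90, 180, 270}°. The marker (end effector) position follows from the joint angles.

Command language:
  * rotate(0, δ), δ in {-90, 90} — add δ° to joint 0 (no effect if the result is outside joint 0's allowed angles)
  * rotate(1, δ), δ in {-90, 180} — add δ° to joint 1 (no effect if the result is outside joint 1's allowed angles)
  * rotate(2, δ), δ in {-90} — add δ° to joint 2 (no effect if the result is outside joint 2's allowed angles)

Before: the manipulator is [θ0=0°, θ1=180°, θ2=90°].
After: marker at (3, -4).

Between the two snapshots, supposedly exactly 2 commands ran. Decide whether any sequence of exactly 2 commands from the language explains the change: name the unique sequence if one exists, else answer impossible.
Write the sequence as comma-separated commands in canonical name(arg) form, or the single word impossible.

key: order matters: swapping rotate(1, 180) and rotate(1, -90) lands elsewhere
from: [θ0=0°, θ1=180°, θ2=90°]
1. rotate(1, 180) → [θ0=0°, θ1=0°, θ2=90°]
2. rotate(1, -90) → [θ0=0°, θ1=270°, θ2=90°]
all 25 alternatives checked — unique.

rotate(1, 180), rotate(1, -90)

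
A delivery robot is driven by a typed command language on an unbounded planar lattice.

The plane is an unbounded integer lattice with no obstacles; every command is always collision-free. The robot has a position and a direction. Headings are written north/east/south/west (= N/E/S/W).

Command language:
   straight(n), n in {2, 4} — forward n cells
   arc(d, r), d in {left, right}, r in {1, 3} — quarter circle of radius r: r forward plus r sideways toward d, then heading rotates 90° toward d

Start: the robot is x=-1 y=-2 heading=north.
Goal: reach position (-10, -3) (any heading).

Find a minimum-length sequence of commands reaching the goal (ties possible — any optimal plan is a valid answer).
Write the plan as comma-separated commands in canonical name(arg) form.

start: x=-1 y=-2 heading=north
step 1 (arc(left, 3)): x=-4 y=1 heading=west
step 2 (arc(left, 3)): x=-7 y=-2 heading=south
step 3 (arc(right, 1)): x=-8 y=-3 heading=west
step 4 (straight(2)): x=-10 y=-3 heading=west
minimal: 4 command(s), checked below 4.

arc(left, 3), arc(left, 3), arc(right, 1), straight(2)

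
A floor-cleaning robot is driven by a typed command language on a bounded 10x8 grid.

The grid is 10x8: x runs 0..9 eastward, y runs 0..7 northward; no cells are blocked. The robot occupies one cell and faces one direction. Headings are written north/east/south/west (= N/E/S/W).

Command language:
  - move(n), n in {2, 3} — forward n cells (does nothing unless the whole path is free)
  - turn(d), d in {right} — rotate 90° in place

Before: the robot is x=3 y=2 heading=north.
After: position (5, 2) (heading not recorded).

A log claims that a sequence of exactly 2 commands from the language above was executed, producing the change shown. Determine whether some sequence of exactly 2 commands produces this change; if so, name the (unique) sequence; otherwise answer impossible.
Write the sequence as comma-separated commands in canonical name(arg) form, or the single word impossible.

key: order matters: swapping turn(right) and move(2) lands elsewhere
t0: x=3 y=2 heading=north
step 1 (turn(right)): x=3 y=2 heading=east
step 2 (move(2)): x=5 y=2 heading=east
all 9 alternatives checked — unique.

turn(right), move(2)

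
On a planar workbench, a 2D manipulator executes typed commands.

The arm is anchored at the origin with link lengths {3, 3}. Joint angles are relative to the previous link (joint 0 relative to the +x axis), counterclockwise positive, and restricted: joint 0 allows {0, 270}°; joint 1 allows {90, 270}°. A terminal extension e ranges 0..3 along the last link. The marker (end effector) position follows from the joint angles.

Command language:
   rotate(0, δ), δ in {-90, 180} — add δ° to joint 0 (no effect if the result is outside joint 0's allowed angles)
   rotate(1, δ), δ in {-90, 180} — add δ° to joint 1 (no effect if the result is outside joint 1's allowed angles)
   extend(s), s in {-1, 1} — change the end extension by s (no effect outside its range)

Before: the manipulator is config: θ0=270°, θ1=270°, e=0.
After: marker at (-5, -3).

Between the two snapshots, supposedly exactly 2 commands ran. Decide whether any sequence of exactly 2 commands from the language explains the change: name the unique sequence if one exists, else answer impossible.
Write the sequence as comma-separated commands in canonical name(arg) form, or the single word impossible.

extend(1), extend(1)

t0: config: θ0=270°, θ1=270°, e=0
[1] after extend(1): config: θ0=270°, θ1=270°, e=1
[2] after extend(1): config: θ0=270°, θ1=270°, e=2
no other 2-command option fits: unique.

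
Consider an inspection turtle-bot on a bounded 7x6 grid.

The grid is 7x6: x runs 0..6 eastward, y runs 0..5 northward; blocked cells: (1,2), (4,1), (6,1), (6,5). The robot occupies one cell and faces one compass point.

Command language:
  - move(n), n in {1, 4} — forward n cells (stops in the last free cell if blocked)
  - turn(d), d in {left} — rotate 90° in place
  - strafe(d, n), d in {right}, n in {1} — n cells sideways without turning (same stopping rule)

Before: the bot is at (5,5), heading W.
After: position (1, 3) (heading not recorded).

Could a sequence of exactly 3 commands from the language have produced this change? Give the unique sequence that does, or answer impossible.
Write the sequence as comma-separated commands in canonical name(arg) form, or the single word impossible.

move(4), turn(left), move(4)

key: the second move(4) is stopped early by the blocked cell at (1,2)
begin: at (5,5), heading W
1. move(4) → at (1,5), heading W
2. turn(left) → at (1,5), heading S
3. move(4) → at (1,3), heading S
no other 3-command option fits: unique.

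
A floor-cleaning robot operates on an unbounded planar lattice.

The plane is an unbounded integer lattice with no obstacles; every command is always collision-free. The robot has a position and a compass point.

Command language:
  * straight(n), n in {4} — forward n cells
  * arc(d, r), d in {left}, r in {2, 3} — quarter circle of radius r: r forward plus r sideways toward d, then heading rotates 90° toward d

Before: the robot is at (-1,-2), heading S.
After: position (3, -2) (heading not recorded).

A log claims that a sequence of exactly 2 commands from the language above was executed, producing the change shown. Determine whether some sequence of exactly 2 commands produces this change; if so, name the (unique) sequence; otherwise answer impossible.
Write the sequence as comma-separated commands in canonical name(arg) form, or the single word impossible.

arc(left, 2), arc(left, 2)

begin: at (-1,-2), heading S
t=1 arc(left, 2) ⇒ at (1,-4), heading E
t=2 arc(left, 2) ⇒ at (3,-2), heading N
uniquely the one of 9 2-step routes that fits.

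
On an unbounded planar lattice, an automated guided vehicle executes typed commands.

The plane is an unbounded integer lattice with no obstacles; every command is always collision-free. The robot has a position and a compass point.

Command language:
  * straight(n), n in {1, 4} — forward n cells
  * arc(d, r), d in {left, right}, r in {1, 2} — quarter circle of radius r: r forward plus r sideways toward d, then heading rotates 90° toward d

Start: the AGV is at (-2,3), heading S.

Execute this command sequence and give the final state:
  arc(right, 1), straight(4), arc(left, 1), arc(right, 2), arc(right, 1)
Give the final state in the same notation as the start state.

start: at (-2,3), heading S
[1] after arc(right, 1): at (-3,2), heading W
[2] after straight(4): at (-7,2), heading W
[3] after arc(left, 1): at (-8,1), heading S
[4] after arc(right, 2): at (-10,-1), heading W
[5] after arc(right, 1): at (-11,0), heading N

at (-11,0), heading N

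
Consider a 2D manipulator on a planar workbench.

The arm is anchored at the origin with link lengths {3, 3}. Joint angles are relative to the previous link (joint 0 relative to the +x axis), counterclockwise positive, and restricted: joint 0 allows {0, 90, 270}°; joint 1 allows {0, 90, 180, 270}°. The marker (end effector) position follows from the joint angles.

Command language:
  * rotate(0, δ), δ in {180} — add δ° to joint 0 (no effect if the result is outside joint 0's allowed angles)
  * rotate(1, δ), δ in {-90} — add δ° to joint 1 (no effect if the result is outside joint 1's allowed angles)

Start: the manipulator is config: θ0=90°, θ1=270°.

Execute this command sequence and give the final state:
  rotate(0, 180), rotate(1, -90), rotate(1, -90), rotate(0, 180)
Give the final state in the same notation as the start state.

config: θ0=90°, θ1=90°

begin: config: θ0=90°, θ1=270°
step 1 (rotate(0, 180)): config: θ0=270°, θ1=270°
step 2 (rotate(1, -90)): config: θ0=270°, θ1=180°
step 3 (rotate(1, -90)): config: θ0=270°, θ1=90°
step 4 (rotate(0, 180)): config: θ0=90°, θ1=90°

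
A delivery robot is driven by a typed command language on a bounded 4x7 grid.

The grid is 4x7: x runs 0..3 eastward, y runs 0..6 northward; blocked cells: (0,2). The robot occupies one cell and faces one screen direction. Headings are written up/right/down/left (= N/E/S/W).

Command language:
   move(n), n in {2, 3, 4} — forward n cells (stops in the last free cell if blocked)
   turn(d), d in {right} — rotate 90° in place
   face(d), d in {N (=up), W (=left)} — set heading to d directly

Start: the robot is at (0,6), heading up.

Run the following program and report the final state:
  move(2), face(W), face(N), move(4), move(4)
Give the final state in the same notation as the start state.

at (0,6), heading up

start: at (0,6), heading up
step 1 (move(2)): at (0,6), heading up
step 2 (face(W)): at (0,6), heading left
step 3 (face(N)): at (0,6), heading up
step 4 (move(4)): at (0,6), heading up
step 5 (move(4)): at (0,6), heading up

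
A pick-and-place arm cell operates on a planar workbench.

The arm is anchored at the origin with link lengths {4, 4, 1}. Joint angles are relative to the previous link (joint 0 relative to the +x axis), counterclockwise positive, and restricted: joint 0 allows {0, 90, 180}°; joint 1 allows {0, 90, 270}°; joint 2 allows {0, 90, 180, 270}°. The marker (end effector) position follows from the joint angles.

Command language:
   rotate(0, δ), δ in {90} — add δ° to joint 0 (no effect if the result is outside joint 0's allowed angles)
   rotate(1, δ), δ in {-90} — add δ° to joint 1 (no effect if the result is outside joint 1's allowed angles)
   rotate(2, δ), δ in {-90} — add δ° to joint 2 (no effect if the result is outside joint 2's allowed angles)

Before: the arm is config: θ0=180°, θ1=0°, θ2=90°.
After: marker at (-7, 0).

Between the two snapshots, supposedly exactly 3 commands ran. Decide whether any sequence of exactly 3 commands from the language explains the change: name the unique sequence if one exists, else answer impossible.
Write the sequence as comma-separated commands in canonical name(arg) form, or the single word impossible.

initial: config: θ0=180°, θ1=0°, θ2=90°
1. rotate(2, -90) → config: θ0=180°, θ1=0°, θ2=0°
2. rotate(2, -90) → config: θ0=180°, θ1=0°, θ2=270°
3. rotate(2, -90) → config: θ0=180°, θ1=0°, θ2=180°
no rival 3-sequence matches.

rotate(2, -90), rotate(2, -90), rotate(2, -90)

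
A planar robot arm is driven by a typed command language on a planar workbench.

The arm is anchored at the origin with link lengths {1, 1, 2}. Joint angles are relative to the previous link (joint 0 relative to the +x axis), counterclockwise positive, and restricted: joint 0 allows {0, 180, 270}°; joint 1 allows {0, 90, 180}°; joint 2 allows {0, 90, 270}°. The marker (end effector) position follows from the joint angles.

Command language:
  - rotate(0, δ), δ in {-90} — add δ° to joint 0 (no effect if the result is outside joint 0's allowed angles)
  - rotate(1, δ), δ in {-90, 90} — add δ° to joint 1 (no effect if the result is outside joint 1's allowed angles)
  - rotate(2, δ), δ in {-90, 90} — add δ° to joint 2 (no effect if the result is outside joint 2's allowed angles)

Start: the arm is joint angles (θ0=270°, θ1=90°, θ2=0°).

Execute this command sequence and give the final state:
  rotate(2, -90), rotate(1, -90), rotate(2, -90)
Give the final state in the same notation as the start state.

joint angles (θ0=270°, θ1=0°, θ2=270°)

begin: joint angles (θ0=270°, θ1=90°, θ2=0°)
1. rotate(2, -90) → joint angles (θ0=270°, θ1=90°, θ2=270°)
2. rotate(1, -90) → joint angles (θ0=270°, θ1=0°, θ2=270°)
3. rotate(2, -90) → joint angles (θ0=270°, θ1=0°, θ2=270°)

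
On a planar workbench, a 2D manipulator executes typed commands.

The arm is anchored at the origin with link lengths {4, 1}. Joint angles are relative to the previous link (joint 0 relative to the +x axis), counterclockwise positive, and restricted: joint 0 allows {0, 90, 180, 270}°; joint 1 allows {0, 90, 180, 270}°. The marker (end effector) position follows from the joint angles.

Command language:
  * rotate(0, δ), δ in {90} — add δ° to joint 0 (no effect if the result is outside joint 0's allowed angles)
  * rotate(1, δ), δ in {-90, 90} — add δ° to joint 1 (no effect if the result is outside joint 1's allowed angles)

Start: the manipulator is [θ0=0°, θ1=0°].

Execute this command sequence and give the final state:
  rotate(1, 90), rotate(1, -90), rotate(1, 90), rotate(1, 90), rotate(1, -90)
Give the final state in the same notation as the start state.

[θ0=0°, θ1=90°]

t0: [θ0=0°, θ1=0°]
t=1 rotate(1, 90) ⇒ [θ0=0°, θ1=90°]
t=2 rotate(1, -90) ⇒ [θ0=0°, θ1=0°]
t=3 rotate(1, 90) ⇒ [θ0=0°, θ1=90°]
t=4 rotate(1, 90) ⇒ [θ0=0°, θ1=180°]
t=5 rotate(1, -90) ⇒ [θ0=0°, θ1=90°]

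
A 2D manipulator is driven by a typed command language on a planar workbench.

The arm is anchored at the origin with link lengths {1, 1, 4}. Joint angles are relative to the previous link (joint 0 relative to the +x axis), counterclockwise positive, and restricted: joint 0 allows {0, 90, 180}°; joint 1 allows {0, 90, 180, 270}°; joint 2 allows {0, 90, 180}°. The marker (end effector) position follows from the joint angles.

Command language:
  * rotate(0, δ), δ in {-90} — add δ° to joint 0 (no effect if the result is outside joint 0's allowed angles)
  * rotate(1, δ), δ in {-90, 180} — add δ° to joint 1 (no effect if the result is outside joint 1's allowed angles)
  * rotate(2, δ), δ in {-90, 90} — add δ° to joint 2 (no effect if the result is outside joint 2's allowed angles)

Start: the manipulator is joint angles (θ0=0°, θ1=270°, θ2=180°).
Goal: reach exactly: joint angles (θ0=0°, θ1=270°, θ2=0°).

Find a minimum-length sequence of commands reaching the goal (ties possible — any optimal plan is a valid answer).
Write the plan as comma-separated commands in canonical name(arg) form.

rotate(2, -90), rotate(2, -90)

from: joint angles (θ0=0°, θ1=270°, θ2=180°)
1. rotate(2, -90) → joint angles (θ0=0°, θ1=270°, θ2=90°)
2. rotate(2, -90) → joint angles (θ0=0°, θ1=270°, θ2=0°)
no 1-step plan works, so 2 is optimal.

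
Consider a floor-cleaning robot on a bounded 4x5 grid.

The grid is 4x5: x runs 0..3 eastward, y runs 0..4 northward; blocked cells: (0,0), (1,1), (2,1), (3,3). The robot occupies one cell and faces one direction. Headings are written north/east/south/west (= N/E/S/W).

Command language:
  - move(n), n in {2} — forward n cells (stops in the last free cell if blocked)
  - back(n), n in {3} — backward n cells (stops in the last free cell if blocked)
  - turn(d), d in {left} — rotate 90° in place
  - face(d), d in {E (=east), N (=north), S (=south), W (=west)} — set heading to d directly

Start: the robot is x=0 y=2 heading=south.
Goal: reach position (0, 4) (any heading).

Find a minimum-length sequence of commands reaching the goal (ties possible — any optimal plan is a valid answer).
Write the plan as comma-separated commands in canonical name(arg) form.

begin: x=0 y=2 heading=south
[1] after back(3): x=0 y=4 heading=south
nothing shorter than 1 reaches the goal.

back(3)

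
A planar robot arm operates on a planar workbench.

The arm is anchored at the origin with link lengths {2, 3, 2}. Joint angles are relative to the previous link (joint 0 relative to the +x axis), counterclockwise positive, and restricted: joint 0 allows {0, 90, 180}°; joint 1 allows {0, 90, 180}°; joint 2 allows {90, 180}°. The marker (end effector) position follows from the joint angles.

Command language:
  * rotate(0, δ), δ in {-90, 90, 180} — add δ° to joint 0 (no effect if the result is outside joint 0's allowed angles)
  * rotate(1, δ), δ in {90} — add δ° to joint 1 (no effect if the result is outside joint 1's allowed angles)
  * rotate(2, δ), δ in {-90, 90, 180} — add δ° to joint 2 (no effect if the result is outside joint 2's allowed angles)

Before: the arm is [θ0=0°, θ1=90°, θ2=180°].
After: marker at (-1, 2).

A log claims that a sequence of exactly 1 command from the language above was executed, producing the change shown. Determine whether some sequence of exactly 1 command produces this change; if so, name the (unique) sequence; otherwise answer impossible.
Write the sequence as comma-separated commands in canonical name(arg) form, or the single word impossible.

from: [θ0=0°, θ1=90°, θ2=180°]
t=1 rotate(0, 90) ⇒ [θ0=90°, θ1=90°, θ2=180°]
uniquely the one of 7 1-step routes that fits.

rotate(0, 90)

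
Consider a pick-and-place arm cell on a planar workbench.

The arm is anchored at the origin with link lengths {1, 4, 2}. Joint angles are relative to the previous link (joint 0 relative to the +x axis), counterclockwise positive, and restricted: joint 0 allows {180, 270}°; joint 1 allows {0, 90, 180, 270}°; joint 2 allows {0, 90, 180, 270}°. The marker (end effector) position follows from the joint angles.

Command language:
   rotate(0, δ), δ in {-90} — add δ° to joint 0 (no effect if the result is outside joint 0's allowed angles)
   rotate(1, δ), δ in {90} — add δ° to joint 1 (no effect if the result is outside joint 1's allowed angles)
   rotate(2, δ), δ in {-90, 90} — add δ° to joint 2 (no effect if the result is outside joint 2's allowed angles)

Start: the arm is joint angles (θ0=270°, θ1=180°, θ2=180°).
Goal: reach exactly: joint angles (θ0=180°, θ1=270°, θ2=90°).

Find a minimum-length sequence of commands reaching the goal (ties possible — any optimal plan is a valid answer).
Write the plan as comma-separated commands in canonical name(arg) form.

initial: joint angles (θ0=270°, θ1=180°, θ2=180°)
t=1 rotate(0, -90) ⇒ joint angles (θ0=180°, θ1=180°, θ2=180°)
t=2 rotate(2, -90) ⇒ joint angles (θ0=180°, θ1=180°, θ2=90°)
t=3 rotate(1, 90) ⇒ joint angles (θ0=180°, θ1=270°, θ2=90°)
nothing shorter than 3 reaches the goal.

rotate(0, -90), rotate(2, -90), rotate(1, 90)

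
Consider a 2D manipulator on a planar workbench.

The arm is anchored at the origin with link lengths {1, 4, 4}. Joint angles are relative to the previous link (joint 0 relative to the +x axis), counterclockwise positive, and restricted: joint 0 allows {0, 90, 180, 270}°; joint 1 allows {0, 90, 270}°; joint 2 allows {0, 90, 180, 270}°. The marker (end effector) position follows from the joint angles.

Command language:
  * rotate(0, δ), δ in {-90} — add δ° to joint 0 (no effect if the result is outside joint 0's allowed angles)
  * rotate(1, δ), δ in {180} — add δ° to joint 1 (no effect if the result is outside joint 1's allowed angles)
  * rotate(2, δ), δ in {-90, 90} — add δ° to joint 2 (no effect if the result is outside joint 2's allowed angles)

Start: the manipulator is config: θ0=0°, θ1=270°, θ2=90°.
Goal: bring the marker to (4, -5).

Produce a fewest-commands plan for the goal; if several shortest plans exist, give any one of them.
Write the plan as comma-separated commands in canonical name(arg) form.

rotate(2, 90), rotate(2, 90), rotate(1, 180), rotate(0, -90)

start: config: θ0=0°, θ1=270°, θ2=90°
step 1 (rotate(2, 90)): config: θ0=0°, θ1=270°, θ2=180°
step 2 (rotate(2, 90)): config: θ0=0°, θ1=270°, θ2=270°
step 3 (rotate(1, 180)): config: θ0=0°, θ1=90°, θ2=270°
step 4 (rotate(0, -90)): config: θ0=270°, θ1=90°, θ2=270°
shorter routes all fall short; 4 is best.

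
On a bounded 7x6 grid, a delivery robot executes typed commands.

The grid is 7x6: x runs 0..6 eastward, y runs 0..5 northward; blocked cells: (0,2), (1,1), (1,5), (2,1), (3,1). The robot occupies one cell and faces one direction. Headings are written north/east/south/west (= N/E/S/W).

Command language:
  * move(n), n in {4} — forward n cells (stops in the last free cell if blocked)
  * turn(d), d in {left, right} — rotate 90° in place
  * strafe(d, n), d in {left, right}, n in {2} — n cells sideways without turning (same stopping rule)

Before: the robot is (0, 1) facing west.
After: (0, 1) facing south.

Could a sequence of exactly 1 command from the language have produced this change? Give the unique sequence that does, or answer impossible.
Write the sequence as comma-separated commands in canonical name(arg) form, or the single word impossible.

key: parked at (0,1) the whole time — nothing moves the robot
initial: (0, 1) facing west
t=1 turn(left) ⇒ (0, 1) facing south
no other 1-command option fits: unique.

turn(left)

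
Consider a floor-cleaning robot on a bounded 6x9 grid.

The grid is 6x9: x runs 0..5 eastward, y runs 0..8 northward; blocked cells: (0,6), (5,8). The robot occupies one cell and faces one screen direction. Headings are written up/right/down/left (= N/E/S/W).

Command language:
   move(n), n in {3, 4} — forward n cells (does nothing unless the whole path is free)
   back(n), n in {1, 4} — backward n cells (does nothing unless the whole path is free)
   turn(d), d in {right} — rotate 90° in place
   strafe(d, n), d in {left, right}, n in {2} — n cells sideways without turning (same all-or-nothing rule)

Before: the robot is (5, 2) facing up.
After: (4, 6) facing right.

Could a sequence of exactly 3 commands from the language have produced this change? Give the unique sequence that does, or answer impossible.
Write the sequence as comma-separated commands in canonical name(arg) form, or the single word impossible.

move(4), turn(right), back(1)

key: cell and facing (now E) both changed — the 3 commands mix motion and turning
t0: (5, 2) facing up
t=1 move(4) ⇒ (5, 6) facing up
t=2 turn(right) ⇒ (5, 6) facing right
t=3 back(1) ⇒ (4, 6) facing right
no other 3-command option fits: unique.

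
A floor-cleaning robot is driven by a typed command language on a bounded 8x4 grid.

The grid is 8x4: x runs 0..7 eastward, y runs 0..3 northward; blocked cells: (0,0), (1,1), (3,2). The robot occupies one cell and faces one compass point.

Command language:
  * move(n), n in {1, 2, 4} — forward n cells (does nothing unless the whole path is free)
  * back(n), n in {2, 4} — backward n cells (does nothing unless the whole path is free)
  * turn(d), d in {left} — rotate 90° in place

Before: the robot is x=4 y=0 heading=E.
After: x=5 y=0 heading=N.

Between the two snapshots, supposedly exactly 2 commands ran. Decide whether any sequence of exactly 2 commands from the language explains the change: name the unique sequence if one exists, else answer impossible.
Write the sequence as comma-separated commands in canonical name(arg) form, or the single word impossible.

move(1), turn(left)

key: cell and facing (now N) both changed — the 2 commands mix motion and turning
begin: x=4 y=0 heading=E
1. move(1) → x=5 y=0 heading=E
2. turn(left) → x=5 y=0 heading=N
no other 2-command option fits: unique.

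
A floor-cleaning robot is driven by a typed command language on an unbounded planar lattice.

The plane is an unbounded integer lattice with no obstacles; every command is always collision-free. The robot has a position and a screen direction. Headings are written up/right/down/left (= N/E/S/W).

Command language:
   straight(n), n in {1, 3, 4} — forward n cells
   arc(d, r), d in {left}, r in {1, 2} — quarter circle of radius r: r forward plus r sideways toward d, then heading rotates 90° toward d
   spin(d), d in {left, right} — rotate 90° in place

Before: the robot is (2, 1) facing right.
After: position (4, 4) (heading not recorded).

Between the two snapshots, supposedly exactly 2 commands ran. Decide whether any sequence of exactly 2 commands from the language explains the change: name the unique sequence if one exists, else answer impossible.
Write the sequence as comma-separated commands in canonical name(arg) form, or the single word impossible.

arc(left, 2), straight(1)

key: order matters: swapping arc(left, 2) and straight(1) lands elsewhere
initial: (2, 1) facing right
t=1 arc(left, 2) ⇒ (4, 3) facing up
t=2 straight(1) ⇒ (4, 4) facing up
uniquely the one of 49 2-step routes that fits.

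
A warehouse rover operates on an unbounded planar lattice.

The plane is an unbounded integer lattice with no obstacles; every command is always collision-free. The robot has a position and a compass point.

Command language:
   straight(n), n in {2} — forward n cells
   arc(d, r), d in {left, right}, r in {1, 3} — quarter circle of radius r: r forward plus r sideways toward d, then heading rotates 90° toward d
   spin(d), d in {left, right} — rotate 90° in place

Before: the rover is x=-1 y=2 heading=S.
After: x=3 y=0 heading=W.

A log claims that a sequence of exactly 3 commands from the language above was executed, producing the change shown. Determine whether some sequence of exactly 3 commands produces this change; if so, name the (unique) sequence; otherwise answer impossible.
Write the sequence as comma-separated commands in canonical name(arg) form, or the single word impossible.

arc(left, 3), arc(left, 1), spin(left)

key: position moved to (3,0) AND the heading swung to W — translation plus rotation needed
initial: x=-1 y=2 heading=S
t=1 arc(left, 3) ⇒ x=2 y=-1 heading=E
t=2 arc(left, 1) ⇒ x=3 y=0 heading=N
t=3 spin(left) ⇒ x=3 y=0 heading=W
no other 3-command option fits: unique.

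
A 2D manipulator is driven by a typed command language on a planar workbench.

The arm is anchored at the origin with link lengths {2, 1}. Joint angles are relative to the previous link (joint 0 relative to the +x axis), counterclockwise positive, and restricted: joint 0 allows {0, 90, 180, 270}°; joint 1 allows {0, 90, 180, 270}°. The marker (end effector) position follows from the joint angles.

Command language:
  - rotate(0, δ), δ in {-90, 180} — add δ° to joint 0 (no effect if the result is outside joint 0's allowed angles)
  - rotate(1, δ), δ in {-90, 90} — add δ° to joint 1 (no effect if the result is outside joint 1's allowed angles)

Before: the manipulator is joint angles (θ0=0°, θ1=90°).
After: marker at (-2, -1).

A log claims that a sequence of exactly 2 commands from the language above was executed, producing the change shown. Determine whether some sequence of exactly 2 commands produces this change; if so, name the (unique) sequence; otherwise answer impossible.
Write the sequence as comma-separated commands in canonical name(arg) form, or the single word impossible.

begin: joint angles (θ0=0°, θ1=90°)
t=1 rotate(0, -90) ⇒ joint angles (θ0=270°, θ1=90°)
t=2 rotate(0, -90) ⇒ joint angles (θ0=180°, θ1=90°)
uniquely the one of 16 2-step routes that fits.

rotate(0, -90), rotate(0, -90)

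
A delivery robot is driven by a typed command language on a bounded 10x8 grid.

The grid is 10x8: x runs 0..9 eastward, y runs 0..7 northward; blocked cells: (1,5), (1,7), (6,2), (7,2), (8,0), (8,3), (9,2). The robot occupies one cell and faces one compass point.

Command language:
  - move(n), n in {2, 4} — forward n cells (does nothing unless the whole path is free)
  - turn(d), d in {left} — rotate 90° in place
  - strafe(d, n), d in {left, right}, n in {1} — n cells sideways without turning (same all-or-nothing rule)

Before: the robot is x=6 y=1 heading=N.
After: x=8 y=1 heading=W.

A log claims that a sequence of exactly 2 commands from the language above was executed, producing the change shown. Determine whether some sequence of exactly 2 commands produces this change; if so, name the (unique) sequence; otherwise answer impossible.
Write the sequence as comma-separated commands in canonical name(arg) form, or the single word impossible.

impossible

no 2-step route produces this change.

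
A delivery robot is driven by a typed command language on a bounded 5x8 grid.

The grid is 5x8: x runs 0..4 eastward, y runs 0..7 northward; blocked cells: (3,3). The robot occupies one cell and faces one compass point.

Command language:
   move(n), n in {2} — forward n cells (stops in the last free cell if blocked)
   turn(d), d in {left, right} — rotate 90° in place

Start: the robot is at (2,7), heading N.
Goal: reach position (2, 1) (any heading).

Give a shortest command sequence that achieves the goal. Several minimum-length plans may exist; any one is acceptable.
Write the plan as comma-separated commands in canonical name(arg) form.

turn(left), turn(left), move(2), move(2), move(2)

start: at (2,7), heading N
t=1 turn(left) ⇒ at (2,7), heading W
t=2 turn(left) ⇒ at (2,7), heading S
t=3 move(2) ⇒ at (2,5), heading S
t=4 move(2) ⇒ at (2,3), heading S
t=5 move(2) ⇒ at (2,1), heading S
minimal: 5 command(s), checked below 5.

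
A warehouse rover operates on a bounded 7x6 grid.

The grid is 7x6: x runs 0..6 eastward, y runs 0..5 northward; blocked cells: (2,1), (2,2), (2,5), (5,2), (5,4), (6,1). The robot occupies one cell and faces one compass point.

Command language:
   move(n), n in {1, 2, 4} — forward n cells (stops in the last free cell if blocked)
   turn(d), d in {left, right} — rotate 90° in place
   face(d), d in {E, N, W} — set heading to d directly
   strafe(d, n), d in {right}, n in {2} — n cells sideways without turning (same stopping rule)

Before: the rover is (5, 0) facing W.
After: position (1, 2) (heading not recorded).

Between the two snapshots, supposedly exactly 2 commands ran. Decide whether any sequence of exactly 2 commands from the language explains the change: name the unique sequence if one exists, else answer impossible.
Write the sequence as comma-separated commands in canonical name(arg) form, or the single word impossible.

move(4), strafe(right, 2)

key: running strafe(right, 2) before move(4) would end elsewhere — order is forced
begin: (5, 0) facing W
step 1 (move(4)): (1, 0) facing W
step 2 (strafe(right, 2)): (1, 2) facing W
no other 2-command option fits: unique.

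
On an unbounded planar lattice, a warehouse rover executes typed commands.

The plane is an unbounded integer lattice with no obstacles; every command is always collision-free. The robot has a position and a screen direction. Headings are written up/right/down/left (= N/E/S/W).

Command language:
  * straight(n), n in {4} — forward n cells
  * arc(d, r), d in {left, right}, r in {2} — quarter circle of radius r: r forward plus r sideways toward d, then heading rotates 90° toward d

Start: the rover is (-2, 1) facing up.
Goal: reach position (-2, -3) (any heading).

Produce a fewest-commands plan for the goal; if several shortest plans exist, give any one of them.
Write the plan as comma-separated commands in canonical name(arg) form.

t0: (-2, 1) facing up
t=1 arc(left, 2) ⇒ (-4, 3) facing left
t=2 arc(left, 2) ⇒ (-6, 1) facing down
t=3 arc(left, 2) ⇒ (-4, -1) facing right
t=4 arc(right, 2) ⇒ (-2, -3) facing down
minimal: 4 command(s), checked below 4.

arc(left, 2), arc(left, 2), arc(left, 2), arc(right, 2)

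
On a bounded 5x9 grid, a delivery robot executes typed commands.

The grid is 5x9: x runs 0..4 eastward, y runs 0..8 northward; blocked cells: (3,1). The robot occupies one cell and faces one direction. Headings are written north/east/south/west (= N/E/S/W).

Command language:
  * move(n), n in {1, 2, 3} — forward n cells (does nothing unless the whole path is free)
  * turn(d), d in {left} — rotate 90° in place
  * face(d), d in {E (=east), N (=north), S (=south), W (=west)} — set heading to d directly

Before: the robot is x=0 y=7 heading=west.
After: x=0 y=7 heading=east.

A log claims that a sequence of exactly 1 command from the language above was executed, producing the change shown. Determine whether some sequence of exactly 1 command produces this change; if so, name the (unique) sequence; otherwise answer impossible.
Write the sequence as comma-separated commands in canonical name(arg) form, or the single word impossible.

face(E)

key: (0,7) unchanged — the single command moves nothing
t0: x=0 y=7 heading=west
1. face(E) → x=0 y=7 heading=east
no rival 1-sequence matches.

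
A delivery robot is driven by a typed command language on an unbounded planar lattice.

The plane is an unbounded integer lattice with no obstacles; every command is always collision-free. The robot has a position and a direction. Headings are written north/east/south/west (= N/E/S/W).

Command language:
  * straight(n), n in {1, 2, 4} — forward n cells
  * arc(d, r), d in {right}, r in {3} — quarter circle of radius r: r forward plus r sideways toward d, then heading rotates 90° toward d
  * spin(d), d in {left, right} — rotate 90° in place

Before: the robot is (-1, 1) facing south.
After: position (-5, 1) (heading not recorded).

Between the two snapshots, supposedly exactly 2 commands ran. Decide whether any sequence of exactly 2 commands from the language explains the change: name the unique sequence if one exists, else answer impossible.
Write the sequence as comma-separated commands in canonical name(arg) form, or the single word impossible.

spin(right), straight(4)

key: running straight(4) before spin(right) would end elsewhere — order is forced
from: (-1, 1) facing south
[1] after spin(right): (-1, 1) facing west
[2] after straight(4): (-5, 1) facing west
no other 2-command option fits: unique.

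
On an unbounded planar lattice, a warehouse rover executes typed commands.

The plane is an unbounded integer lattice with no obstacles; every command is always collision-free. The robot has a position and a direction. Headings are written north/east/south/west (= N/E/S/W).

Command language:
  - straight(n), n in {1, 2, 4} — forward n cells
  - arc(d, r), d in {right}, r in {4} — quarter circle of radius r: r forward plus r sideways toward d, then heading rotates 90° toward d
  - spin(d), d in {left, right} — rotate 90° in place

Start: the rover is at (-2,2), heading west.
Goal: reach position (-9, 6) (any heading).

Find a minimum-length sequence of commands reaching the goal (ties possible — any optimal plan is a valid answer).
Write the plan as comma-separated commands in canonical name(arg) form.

straight(1), straight(2), arc(right, 4)

start: at (-2,2), heading west
t=1 straight(1) ⇒ at (-3,2), heading west
t=2 straight(2) ⇒ at (-5,2), heading west
t=3 arc(right, 4) ⇒ at (-9,6), heading north
nothing shorter than 3 reaches the goal.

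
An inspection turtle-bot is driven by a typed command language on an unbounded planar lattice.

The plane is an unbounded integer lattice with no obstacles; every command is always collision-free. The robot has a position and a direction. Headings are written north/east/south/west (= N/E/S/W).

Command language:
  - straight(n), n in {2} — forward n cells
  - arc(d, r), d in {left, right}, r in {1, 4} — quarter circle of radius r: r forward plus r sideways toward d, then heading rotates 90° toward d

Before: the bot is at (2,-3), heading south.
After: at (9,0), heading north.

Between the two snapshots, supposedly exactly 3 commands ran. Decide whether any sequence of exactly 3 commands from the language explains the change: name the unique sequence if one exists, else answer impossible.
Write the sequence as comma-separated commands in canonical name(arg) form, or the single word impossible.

key: position moved to (9,0) AND the heading swung to N — translation plus rotation needed
from: at (2,-3), heading south
step 1 (arc(left, 1)): at (3,-4), heading east
step 2 (straight(2)): at (5,-4), heading east
step 3 (arc(left, 4)): at (9,0), heading north
no other 3-command option fits: unique.

arc(left, 1), straight(2), arc(left, 4)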